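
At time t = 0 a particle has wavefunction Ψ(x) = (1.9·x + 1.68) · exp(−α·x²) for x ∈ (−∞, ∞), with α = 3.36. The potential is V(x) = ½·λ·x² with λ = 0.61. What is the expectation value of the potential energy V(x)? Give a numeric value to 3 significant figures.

⟨V⟩ = ∫ V(x)·|Ψ|² dx / ∫|Ψ|² dx.
Expand each integrand as polynomial × e^(−2αx²) and use ∫x^(2j)·e^(−2αx²) dx = (2j−1)!!/(4α)^j · √(π/(2α)), odd powers → 0; here √(π/(2α)) = 0.68374.
State is unnormalized: ∫|Ψ|² dx = 2.1134, and ∫Ψ*·V(x)·Ψ dx = 0.056297, so ⟨V⟩ = 0.056297 / 2.1134.
⟨V⟩ = 0.026637.

0.0266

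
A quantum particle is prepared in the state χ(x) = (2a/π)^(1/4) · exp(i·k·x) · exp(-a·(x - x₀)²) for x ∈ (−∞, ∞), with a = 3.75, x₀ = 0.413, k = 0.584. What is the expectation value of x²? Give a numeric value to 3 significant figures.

⟨x²⟩ = ∫ x²·|χ|² dx (integrals over the domain).
Gaussian moments (u = x − x₀): ∫u^(2j)·e^(−2au²) du = (2j−1)!!/(4a)^j · √(π/(2a)), odd powers integrate to 0; here √(π/(2a)) = 0.64721.
⟨x²⟩ = 0.23724.

0.237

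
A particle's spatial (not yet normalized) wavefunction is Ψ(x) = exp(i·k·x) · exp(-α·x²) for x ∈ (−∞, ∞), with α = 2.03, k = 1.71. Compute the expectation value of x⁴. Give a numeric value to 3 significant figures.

0.0455

⟨x⁴⟩ = ∫ x⁴·|Ψ|² dx / ∫|Ψ|² dx (integrals over the domain).
Gaussian moments: ∫x^(2j)·e^(−2αx²) dx = (2j−1)!!/(4α)^j · √(π/(2α)), odd powers integrate to 0; here √(π/(2α)) = 0.87965.
State is unnormalized: ∫|Ψ|² dx = 0.87965, and ∫Ψ*·x⁴·Ψ dx = 0.040024, so ⟨x⁴⟩ = 0.040024 / 0.87965.
⟨x⁴⟩ = 0.045500.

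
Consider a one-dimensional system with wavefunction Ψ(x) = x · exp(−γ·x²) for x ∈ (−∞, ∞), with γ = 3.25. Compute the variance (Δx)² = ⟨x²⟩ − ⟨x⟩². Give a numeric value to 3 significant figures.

Compute ⟨x⟩ and ⟨x²⟩ separately, then (Δx)² = ⟨x²⟩ − ⟨x⟩².
Expand each integrand as polynomial × e^(−2γx²) and use ∫x^(2j)·e^(−2γx²) dx = (2j−1)!!/(4γ)^j · √(π/(2γ)), odd powers → 0; here √(π/(2γ)) = 0.69521.
Normalization: ∫|Ψ|² dx = 0.053478.
⟨x⟩ = 0.0000 and ⟨x²⟩ = 0.23077.
(Δx)² = 0.23077 − (0.0000)² = 0.23077.

0.231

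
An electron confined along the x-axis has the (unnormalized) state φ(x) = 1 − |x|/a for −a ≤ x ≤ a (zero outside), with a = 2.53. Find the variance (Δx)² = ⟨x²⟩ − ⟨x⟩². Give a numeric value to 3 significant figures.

Compute ⟨x⟩ and ⟨x²⟩ separately, then (Δx)² = ⟨x²⟩ − ⟨x⟩².
φ is even, so ∫ over [−a, a] = 2∫₀ᵃ with φ = 1 − x/a there: ∫₀ᵃ (1 − x/a)² dx = a/3, ∫₀ᵃ x²(1 − x/a)² dx = a³/30, ∫₀ᵃ x⁴(1 − x/a)² dx = a⁵/105.
Normalization: ∫|φ|² dx = 1.6867.
⟨x⟩ = 0.0000 and ⟨x²⟩ = 0.64009.
(Δx)² = 0.64009 − (0.0000)² = 0.64009.

0.640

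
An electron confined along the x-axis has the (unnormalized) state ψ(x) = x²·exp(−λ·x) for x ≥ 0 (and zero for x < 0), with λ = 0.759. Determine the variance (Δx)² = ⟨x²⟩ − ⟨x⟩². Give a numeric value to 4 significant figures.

2.170

Compute ⟨x⟩ and ⟨x²⟩ separately, then (Δx)² = ⟨x²⟩ − ⟨x⟩².
Every integrand reduces to terms xʲ·e^(−2λx) on [0, ∞); use ∫₀^∞ xʲ·e^(−2λx) dx = j!/(2λ)^(j+1).
Normalization: ∫|ψ|² dx = 2.9775.
⟨x⟩ = 3.2938 and ⟨x²⟩ = 13.019.
(Δx)² = 13.019 − (3.2938)² = 2.1698.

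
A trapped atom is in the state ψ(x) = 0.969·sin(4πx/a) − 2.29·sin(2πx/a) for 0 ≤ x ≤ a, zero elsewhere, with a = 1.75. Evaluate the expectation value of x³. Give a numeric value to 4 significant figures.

0.9898

⟨x³⟩ = ∫ x³·|ψ|² dx / ∫|ψ|² dx (integrals over the domain).
On 0 ≤ x ≤ a (j ≠ l): ∫sin²(jπx/a) dx = a/2, ∫sin(jπx/a)·sin(lπx/a) dx = 0; diagonal moments ∫x·sin²(jπx/a) dx = a²/4, ∫x²·sin²(jπx/a) dx = a³·(1/6 − 1/(4j²π²)); cross terms ∫x·sin(jπx/a)·sin(lπx/a) dx = 0 for j + l even and −4jla²/(π²(j² − l²)²) for j + l odd, ∫x²·sin(jπx/a)·sin(lπx/a) dx = (−1)^(j+l)·4jla³/(π²(j² − l²)²); higher powers the same way via product-to-sum and parts.
State is unnormalized: ∫|ψ|² dx = 5.4102, and ∫ψ*·x³·ψ dx = 5.3549, so ⟨x³⟩ = 5.3549 / 5.4102.
⟨x³⟩ = 0.98978.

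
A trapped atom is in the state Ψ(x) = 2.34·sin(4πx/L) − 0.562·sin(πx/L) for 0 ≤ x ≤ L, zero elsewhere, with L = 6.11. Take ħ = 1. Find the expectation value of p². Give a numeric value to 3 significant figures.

4.01

p² Ψ = −ħ² d²Ψ/dx²; ⟨p²⟩ = −ħ² ∫ Ψ*·Ψ'' dx / ∫|Ψ|² dx.
d²/dx² sin(jπx/L) = −(jπ/L)²·sin(jπx/L); on 0 ≤ x ≤ L, ∫sin²(jπx/L) dx = L/2 and ∫sin(jπx/L)·sin(lπx/L) dx = 0 for j ≠ l, so only diagonal terms survive in ∫|Ψ|² and ∫Ψ·Ψ″; ∫Ψ·Ψ′ dx = [Ψ²/2] between the walls = 0.
State is unnormalized: ∫|Ψ|² dx = 17.693, and ∫Ψ*·(−ħ² Ψ'') dx = 71.014, so ⟨p²⟩ = 71.014 / 17.693.
⟨p²⟩ = 4.0137.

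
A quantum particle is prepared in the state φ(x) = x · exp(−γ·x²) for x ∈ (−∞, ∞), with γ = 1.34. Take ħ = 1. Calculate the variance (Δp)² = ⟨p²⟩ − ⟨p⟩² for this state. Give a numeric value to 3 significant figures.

Compute ⟨p⟩ and ⟨p²⟩ separately; (Δp)² = ⟨p²⟩ − ⟨p⟩².
Expand each integrand as polynomial × e^(−2γx²) and use ∫x^(2j)·e^(−2γx²) dx = (2j−1)!!/(4γ)^j · √(π/(2γ)), odd powers → 0; here √(π/(2γ)) = 1.0827. Differentiate with the product rule, d/dx e^(−γx²) = −2γx·e^(−γx²).
Normalization: ∫|φ|² dx = 0.20200.
⟨p⟩ = 0.0000 and ⟨p²⟩ = 4.0200.
(Δp)² = 4.0200 − (0.0000)² = 4.0200.

4.02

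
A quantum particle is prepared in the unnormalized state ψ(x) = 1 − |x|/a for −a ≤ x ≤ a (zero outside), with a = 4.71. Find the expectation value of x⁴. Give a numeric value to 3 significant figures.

⟨x⁴⟩ = ∫ x⁴·|ψ|² dx / ∫|ψ|² dx (integrals over the domain).
ψ is even, so ∫ over [−a, a] = 2∫₀ᵃ with ψ = 1 − x/a there: ∫₀ᵃ (1 − x/a)² dx = a/3, ∫₀ᵃ x²(1 − x/a)² dx = a³/30, ∫₀ᵃ x⁴(1 − x/a)² dx = a⁵/105.
State is unnormalized: ∫|ψ|² dx = 3.1400, and ∫ψ*·x⁴·ψ dx = 44.151, so ⟨x⁴⟩ = 44.151 / 3.1400.
⟨x⁴⟩ = 14.061.

14.1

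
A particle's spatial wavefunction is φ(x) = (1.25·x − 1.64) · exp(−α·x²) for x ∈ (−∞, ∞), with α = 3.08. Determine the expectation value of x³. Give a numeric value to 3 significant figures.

-0.0288

⟨x³⟩ = ∫ x³·|φ|² dx / ∫|φ|² dx (integrals over the domain).
Expand each integrand as polynomial × e^(−2αx²) and use ∫x^(2j)·e^(−2αx²) dx = (2j−1)!!/(4α)^j · √(π/(2α)), odd powers → 0; here √(π/(2α)) = 0.71414.
State is unnormalized: ∫|φ|² dx = 2.0113, and ∫φ*·x³·φ dx = -0.057872, so ⟨x³⟩ = -0.057872 / 2.0113.
⟨x³⟩ = -0.028773.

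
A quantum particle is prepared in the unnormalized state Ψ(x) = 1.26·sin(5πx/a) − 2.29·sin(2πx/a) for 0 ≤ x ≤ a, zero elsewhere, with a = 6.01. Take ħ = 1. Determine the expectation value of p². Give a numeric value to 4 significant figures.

p² Ψ = −ħ² d²Ψ/dx²; ⟨p²⟩ = −ħ² ∫ Ψ*·Ψ'' dx / ∫|Ψ|² dx.
d²/dx² sin(jπx/a) = −(jπ/a)²·sin(jπx/a); on 0 ≤ x ≤ a, ∫sin²(jπx/a) dx = a/2 and ∫sin(jπx/a)·sin(lπx/a) dx = 0 for j ≠ l, so only diagonal terms survive in ∫|Ψ|² and ∫Ψ·Ψ″; ∫Ψ·Ψ′ dx = [Ψ²/2] between the walls = 0.
State is unnormalized: ∫|Ψ|² dx = 20.529, and ∫Ψ*·(−ħ² Ψ'') dx = 49.813, so ⟨p²⟩ = 49.813 / 20.529.
⟨p²⟩ = 2.4264.

2.426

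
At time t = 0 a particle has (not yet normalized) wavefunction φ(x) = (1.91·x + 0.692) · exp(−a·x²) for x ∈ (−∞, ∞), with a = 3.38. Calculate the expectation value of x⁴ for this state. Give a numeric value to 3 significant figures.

0.0401

⟨x⁴⟩ = ∫ x⁴·|φ|² dx / ∫|φ|² dx (integrals over the domain).
Expand each integrand as polynomial × e^(−2ax²) and use ∫x^(2j)·e^(−2ax²) dx = (2j−1)!!/(4a)^j · √(π/(2a)), odd powers → 0; here √(π/(2a)) = 0.68171.
State is unnormalized: ∫|φ|² dx = 0.51039, and ∫φ*·x⁴·φ dx = 0.020453, so ⟨x⁴⟩ = 0.020453 / 0.51039.
⟨x⁴⟩ = 0.040072.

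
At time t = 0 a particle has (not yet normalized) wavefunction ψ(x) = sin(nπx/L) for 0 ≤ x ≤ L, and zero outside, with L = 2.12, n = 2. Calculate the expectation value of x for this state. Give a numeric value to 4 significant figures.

1.060

⟨x⟩ = ∫ x·|ψ|² dx / ∫|ψ|² dx (integrals over the domain).
With sin²θ = (1 − cos2θ)/2 on 0 ≤ x ≤ L: ∫sin²(nπx/L) dx = L/2, ∫x·sin²(nπx/L) dx = L²/4, ∫x²·sin²(nπx/L) dx = L³·(1/6 − 1/(4n²π²)); higher powers xᵏ the same way, integrating xᵏ·cos(2nπx/L) by parts.
State is unnormalized: ∫|ψ|² dx = 1.0600, and ∫ψ*·x·ψ dx = 1.1236, so ⟨x⟩ = 1.1236 / 1.0600.
⟨x⟩ = 1.0600.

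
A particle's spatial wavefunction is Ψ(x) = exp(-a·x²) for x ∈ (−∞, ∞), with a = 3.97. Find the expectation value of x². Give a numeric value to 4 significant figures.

⟨x²⟩ = ∫ x²·|Ψ|² dx / ∫|Ψ|² dx (integrals over the domain).
Gaussian moments: ∫x^(2j)·e^(−2ax²) dx = (2j−1)!!/(4a)^j · √(π/(2a)), odd powers integrate to 0; here √(π/(2a)) = 0.62902.
State is unnormalized: ∫|Ψ|² dx = 0.62902, and ∫Ψ*·x²·Ψ dx = 0.039611, so ⟨x²⟩ = 0.039611 / 0.62902.
⟨x²⟩ = 0.062972.

0.06297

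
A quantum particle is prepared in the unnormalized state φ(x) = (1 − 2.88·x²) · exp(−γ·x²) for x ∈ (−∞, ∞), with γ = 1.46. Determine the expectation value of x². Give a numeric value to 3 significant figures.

⟨x²⟩ = ∫ x²·|φ|² dx / ∫|φ|² dx (integrals over the domain).
Expand each integrand as polynomial × e^(−2γx²) and use ∫x^(2j)·e^(−2γx²) dx = (2j−1)!!/(4γ)^j · √(π/(2γ)), odd powers → 0; here √(π/(2γ)) = 1.0373.
State is unnormalized: ∫|φ|² dx = 0.77098, and ∫φ*·x²·φ dx = 0.30000, so ⟨x²⟩ = 0.30000 / 0.77098.
⟨x²⟩ = 0.38911.

0.389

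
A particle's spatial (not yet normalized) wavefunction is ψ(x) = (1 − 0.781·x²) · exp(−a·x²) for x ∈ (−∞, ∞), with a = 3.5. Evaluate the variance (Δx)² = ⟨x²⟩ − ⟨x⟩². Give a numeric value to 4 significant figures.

0.05665

Compute ⟨x⟩ and ⟨x²⟩ separately, then (Δx)² = ⟨x²⟩ − ⟨x⟩².
Expand each integrand as polynomial × e^(−2ax²) and use ∫x^(2j)·e^(−2ax²) dx = (2j−1)!!/(4a)^j · √(π/(2a)), odd powers → 0; here √(π/(2a)) = 0.66992.
Normalization: ∫|ψ|² dx = 0.60143.
⟨x⟩ = 0.0000 and ⟨x²⟩ = 0.056646.
(Δx)² = 0.056646 − (0.0000)² = 0.056646.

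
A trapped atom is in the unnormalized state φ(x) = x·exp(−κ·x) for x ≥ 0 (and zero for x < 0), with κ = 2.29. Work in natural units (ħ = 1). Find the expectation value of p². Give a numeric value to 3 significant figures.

p² φ = −ħ² d²φ/dx²; ⟨p²⟩ = −ħ² ∫ φ*·φ'' dx / ∫|φ|² dx.
Differentiate x·exp(−κ·x) with the product rule; every integrand then reduces to terms xʲ·e^(−2κx) on [0, ∞), with ∫₀^∞ xʲ·e^(−2κx) dx = j!/(2κ)^(j+1).
State is unnormalized: ∫|φ|² dx = 0.020818, and ∫φ*·(−ħ² φ'') dx = 0.10917, so ⟨p²⟩ = 0.10917 / 0.020818.
⟨p²⟩ = 5.2441.

5.24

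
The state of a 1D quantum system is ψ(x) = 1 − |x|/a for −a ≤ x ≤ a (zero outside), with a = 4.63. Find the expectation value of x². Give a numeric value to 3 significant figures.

2.14

⟨x²⟩ = ∫ x²·|ψ|² dx / ∫|ψ|² dx (integrals over the domain).
ψ is even, so ∫ over [−a, a] = 2∫₀ᵃ with ψ = 1 − x/a there: ∫₀ᵃ (1 − x/a)² dx = a/3, ∫₀ᵃ x²(1 − x/a)² dx = a³/30, ∫₀ᵃ x⁴(1 − x/a)² dx = a⁵/105.
State is unnormalized: ∫|ψ|² dx = 3.0867, and ∫ψ*·x²·ψ dx = 6.6169, so ⟨x²⟩ = 6.6169 / 3.0867.
⟨x²⟩ = 2.1437.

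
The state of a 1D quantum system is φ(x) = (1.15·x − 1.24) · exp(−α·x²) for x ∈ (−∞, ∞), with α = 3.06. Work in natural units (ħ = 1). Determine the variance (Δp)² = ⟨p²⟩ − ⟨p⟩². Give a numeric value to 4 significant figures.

Compute ⟨p⟩ and ⟨p²⟩ separately; (Δp)² = ⟨p²⟩ − ⟨p⟩².
Expand each integrand as polynomial × e^(−2αx²) and use ∫x^(2j)·e^(−2αx²) dx = (2j−1)!!/(4α)^j · √(π/(2α)), odd powers → 0; here √(π/(2α)) = 0.71647. Differentiate with the product rule, d/dx e^(−αx²) = −2αx·e^(−αx²).
Normalization: ∫|φ|² dx = 1.1791.
⟨p⟩ = 0.0000 and ⟨p²⟩ = 3.4618.
(Δp)² = 3.4618 − (0.0000)² = 3.4618.

3.462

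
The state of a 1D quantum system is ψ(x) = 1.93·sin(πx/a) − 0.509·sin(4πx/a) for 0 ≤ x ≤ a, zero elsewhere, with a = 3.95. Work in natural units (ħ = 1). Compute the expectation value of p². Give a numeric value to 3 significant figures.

p² ψ = −ħ² d²ψ/dx²; ⟨p²⟩ = −ħ² ∫ ψ*·ψ'' dx / ∫|ψ|² dx.
d²/dx² sin(jπx/a) = −(jπ/a)²·sin(jπx/a); on 0 ≤ x ≤ a, ∫sin²(jπx/a) dx = a/2 and ∫sin(jπx/a)·sin(lπx/a) dx = 0 for j ≠ l, so only diagonal terms survive in ∫|ψ|² and ∫ψ·ψ″; ∫ψ·ψ′ dx = [ψ²/2] between the walls = 0.
State is unnormalized: ∫|ψ|² dx = 7.8684, and ∫ψ*·(−ħ² ψ'') dx = 9.8324, so ⟨p²⟩ = 9.8324 / 7.8684.
⟨p²⟩ = 1.2496.

1.25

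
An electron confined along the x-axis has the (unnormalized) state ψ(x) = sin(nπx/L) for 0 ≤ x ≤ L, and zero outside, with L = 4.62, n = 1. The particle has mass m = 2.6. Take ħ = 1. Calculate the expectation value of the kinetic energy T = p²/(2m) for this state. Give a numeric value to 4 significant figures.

T = −(ħ²/2m) d²/dx², so ⟨T⟩ = −(ħ²/2m) ∫ ψ*·ψ'' dx / ∫|ψ|² dx; with m = 2.6.
d/dx sin(nπx/L) = (nπ/L)·cos(nπx/L) and d²/dx² sin(nπx/L) = −(nπ/L)²·sin(nπx/L); on 0 ≤ x ≤ L, ∫sin²(nπx/L) dx = L/2 and ∫sin(nπx/L)·cos(nπx/L) dx = 0.
State is unnormalized: ∫|ψ|² dx = 2.3100, and ∫ψ*·(−ħ²/2m · ψ'') dx = 0.20541, so ⟨T⟩ = 0.20541 / 2.3100.
⟨T⟩ = 0.088923.

0.08892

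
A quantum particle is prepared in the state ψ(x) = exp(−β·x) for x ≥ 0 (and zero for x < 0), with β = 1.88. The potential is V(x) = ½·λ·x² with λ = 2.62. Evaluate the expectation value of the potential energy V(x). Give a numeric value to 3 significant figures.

⟨V⟩ = ∫ V(x)·|ψ|² dx / ∫|ψ|² dx.
Every integrand reduces to terms xʲ·e^(−2βx) on [0, ∞); use ∫₀^∞ xʲ·e^(−2βx) dx = j!/(2β)^(j+1).
State is unnormalized: ∫|ψ|² dx = 0.26596, and ∫ψ*·V(x)·ψ dx = 0.049288, so ⟨V⟩ = 0.049288 / 0.26596.
⟨V⟩ = 0.18532.

0.185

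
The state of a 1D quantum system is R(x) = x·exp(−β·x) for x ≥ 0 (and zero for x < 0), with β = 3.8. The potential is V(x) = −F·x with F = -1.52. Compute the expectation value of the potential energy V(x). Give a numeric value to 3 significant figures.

⟨V⟩ = ∫ V(x)·|R|² dx / ∫|R|² dx.
Every integrand reduces to terms xʲ·e^(−2βx) on [0, ∞); use ∫₀^∞ xʲ·e^(−2βx) dx = j!/(2β)^(j+1).
State is unnormalized: ∫|R|² dx = 0.0045561, and ∫R*·V(x)·R dx = 0.0027336, so ⟨V⟩ = 0.0027336 / 0.0045561.
⟨V⟩ = 0.60000.

0.600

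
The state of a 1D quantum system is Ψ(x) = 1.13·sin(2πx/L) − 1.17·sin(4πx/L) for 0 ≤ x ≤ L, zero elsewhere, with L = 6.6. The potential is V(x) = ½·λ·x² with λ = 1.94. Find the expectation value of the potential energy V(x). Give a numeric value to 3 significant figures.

11.9

⟨V⟩ = ∫ V(x)·|Ψ|² dx / ∫|Ψ|² dx.
On 0 ≤ x ≤ L (j ≠ l): ∫sin²(jπx/L) dx = L/2, ∫sin(jπx/L)·sin(lπx/L) dx = 0; diagonal moments ∫x·sin²(jπx/L) dx = L²/4, ∫x²·sin²(jπx/L) dx = L³·(1/6 − 1/(4j²π²)); cross terms ∫x·sin(jπx/L)·sin(lπx/L) dx = 0 for j + l even and −4jlL²/(π²(j² − l²)²) for j + l odd, ∫x²·sin(jπx/L)·sin(lπx/L) dx = (−1)^(j+l)·4jlL³/(π²(j² − l²)²); higher powers the same way via product-to-sum and parts.
State is unnormalized: ∫|Ψ|² dx = 8.7311, and ∫Ψ*·V(x)·Ψ dx = 103.51, so ⟨V⟩ = 103.51 / 8.7311.
⟨V⟩ = 11.855.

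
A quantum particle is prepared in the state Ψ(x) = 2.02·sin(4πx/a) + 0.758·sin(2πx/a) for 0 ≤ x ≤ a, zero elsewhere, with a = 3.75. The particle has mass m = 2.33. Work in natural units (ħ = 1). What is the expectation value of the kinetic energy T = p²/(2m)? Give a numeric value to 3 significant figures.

2.19

T = −(ħ²/2m) d²/dx², so ⟨T⟩ = −(ħ²/2m) ∫ Ψ*·Ψ'' dx / ∫|Ψ|² dx; with m = 2.33.
d²/dx² sin(jπx/a) = −(jπ/a)²·sin(jπx/a); on 0 ≤ x ≤ a, ∫sin²(jπx/a) dx = a/2 and ∫sin(jπx/a)·sin(lπx/a) dx = 0 for j ≠ l, so only diagonal terms survive in ∫|Ψ|² and ∫Ψ·Ψ″; ∫Ψ·Ψ′ dx = [Ψ²/2] between the walls = 0.
State is unnormalized: ∫|Ψ|² dx = 8.7281, and ∫Ψ*·(−ħ²/2m · Ψ'') dx = 19.085, so ⟨T⟩ = 19.085 / 8.7281.
⟨T⟩ = 2.1867.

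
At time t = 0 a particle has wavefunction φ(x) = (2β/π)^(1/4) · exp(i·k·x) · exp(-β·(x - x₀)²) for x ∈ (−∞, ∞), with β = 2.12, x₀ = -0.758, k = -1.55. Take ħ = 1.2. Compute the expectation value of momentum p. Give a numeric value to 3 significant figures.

p φ = −iħ dφ/dx; then ⟨p⟩ = ∫ φ*·(pφ) dx.
Gaussian moments (u = x − x₀): ∫u^(2j)·e^(−2βu²) du = (2j−1)!!/(4β)^j · √(π/(2β)), odd powers integrate to 0; here √(π/(2β)) = 0.86078. Derivatives: φ′ = (ik − 2βu)·φ, φ″ = ((ik − 2βu)² − 2β)·φ; the odd-in-u pieces drop out.
⟨p⟩ = -1.8600.

-1.86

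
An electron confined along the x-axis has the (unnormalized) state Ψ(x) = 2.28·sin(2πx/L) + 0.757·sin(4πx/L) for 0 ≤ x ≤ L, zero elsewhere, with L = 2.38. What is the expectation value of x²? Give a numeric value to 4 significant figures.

⟨x²⟩ = ∫ x²·|Ψ|² dx / ∫|Ψ|² dx (integrals over the domain).
On 0 ≤ x ≤ L (j ≠ l): ∫sin²(jπx/L) dx = L/2, ∫sin(jπx/L)·sin(lπx/L) dx = 0; diagonal moments ∫x·sin²(jπx/L) dx = L²/4, ∫x²·sin²(jπx/L) dx = L³·(1/6 − 1/(4j²π²)); cross terms ∫x·sin(jπx/L)·sin(lπx/L) dx = 0 for j + l even and −4jlL²/(π²(j² − l²)²) for j + l odd, ∫x²·sin(jπx/L)·sin(lπx/L) dx = (−1)^(j+l)·4jlL³/(π²(j² − l²)²); higher powers the same way via product-to-sum and parts.
State is unnormalized: ∫|Ψ|² dx = 6.8680, and ∫Ψ*·x²·Ψ dx = 13.560, so ⟨x²⟩ = 13.560 / 6.8680.
⟨x²⟩ = 1.9743.

1.974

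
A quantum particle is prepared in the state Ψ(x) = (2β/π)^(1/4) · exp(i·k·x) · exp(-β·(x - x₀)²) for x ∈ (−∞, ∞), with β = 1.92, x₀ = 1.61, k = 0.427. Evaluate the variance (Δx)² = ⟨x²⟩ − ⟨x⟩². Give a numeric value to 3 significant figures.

0.130

Compute ⟨x⟩ and ⟨x²⟩ separately, then (Δx)² = ⟨x²⟩ − ⟨x⟩².
Gaussian moments (u = x − x₀): ∫u^(2j)·e^(−2βu²) du = (2j−1)!!/(4β)^j · √(π/(2β)), odd powers integrate to 0; here √(π/(2β)) = 0.90450.
⟨x⟩ = 1.6100 and ⟨x²⟩ = 2.7223.
(Δx)² = 2.7223 − (1.6100)² = 0.13021.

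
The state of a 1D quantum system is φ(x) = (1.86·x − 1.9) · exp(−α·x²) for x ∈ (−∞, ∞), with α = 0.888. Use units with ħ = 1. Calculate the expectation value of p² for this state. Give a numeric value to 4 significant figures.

p² φ = −ħ² d²φ/dx²; ⟨p²⟩ = −ħ² ∫ φ*·φ'' dx / ∫|φ|² dx.
Expand each integrand as polynomial × e^(−2αx²) and use ∫x^(2j)·e^(−2αx²) dx = (2j−1)!!/(4α)^j · √(π/(2α)), odd powers → 0; here √(π/(2α)) = 1.3300. Differentiate with the product rule, d/dx e^(−αx²) = −2αx·e^(−αx²).
State is unnormalized: ∫|φ|² dx = 6.0967, and ∫φ*·(−ħ² φ'') dx = 7.7145, so ⟨p²⟩ = 7.7145 / 6.0967.
⟨p²⟩ = 1.2654.

1.265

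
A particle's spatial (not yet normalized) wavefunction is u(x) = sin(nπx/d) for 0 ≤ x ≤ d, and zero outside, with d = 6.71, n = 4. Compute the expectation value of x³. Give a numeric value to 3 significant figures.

⟨x³⟩ = ∫ x³·|u|² dx / ∫|u|² dx (integrals over the domain).
With sin²θ = (1 − cos2θ)/2 on 0 ≤ x ≤ d: ∫sin²(nπx/d) dx = d/2, ∫x·sin²(nπx/d) dx = d²/4, ∫x²·sin²(nπx/d) dx = d³·(1/6 − 1/(4n²π²)); higher powers xᵏ the same way, integrating xᵏ·cos(2nπx/d) by parts.
State is unnormalized: ∫|u|² dx = 3.3550, and ∫u*·x³·u dx = 248.58, so ⟨x³⟩ = 248.58 / 3.3550.
⟨x³⟩ = 74.093.

74.1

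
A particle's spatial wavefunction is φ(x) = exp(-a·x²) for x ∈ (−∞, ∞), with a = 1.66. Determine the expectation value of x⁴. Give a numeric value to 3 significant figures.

0.0680

⟨x⁴⟩ = ∫ x⁴·|φ|² dx / ∫|φ|² dx (integrals over the domain).
Gaussian moments: ∫x^(2j)·e^(−2ax²) dx = (2j−1)!!/(4a)^j · √(π/(2a)), odd powers integrate to 0; here √(π/(2a)) = 0.97276.
State is unnormalized: ∫|φ|² dx = 0.97276, and ∫φ*·x⁴·φ dx = 0.066190, so ⟨x⁴⟩ = 0.066190 / 0.97276.
⟨x⁴⟩ = 0.068043.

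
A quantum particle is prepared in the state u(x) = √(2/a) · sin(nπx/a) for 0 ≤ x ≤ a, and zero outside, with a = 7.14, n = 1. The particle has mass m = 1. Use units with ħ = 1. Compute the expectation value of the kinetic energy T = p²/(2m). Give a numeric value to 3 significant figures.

0.0968

T = −(ħ²/2m) d²/dx², so ⟨T⟩ = −(ħ²/2m) ∫ u*·u'' dx; with m = 1.
d/dx sin(nπx/a) = (nπ/a)·cos(nπx/a) and d²/dx² sin(nπx/a) = −(nπ/a)²·sin(nπx/a); on 0 ≤ x ≤ a, ∫sin²(nπx/a) dx = a/2 and ∫sin(nπx/a)·cos(nπx/a) dx = 0.
⟨T⟩ = 0.096800.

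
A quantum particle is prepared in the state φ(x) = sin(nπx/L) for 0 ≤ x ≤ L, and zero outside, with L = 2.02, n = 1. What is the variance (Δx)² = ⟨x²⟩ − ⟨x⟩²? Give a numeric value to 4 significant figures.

Compute ⟨x⟩ and ⟨x²⟩ separately, then (Δx)² = ⟨x²⟩ − ⟨x⟩².
With sin²θ = (1 − cos2θ)/2 on 0 ≤ x ≤ L: ∫sin²(nπx/L) dx = L/2, ∫x·sin²(nπx/L) dx = L²/4, ∫x²·sin²(nπx/L) dx = L³·(1/6 − 1/(4n²π²)); higher powers xᵏ the same way, integrating xᵏ·cos(2nπx/L) by parts.
Normalization: ∫|φ|² dx = 1.0100.
⟨x⟩ = 1.0100 and ⟨x²⟩ = 1.1534.
(Δx)² = 1.1534 − (1.0100)² = 0.13332.

0.1333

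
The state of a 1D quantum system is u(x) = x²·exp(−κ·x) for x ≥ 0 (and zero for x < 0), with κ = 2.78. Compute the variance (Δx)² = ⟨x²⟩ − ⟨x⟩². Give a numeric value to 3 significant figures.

0.162

Compute ⟨x⟩ and ⟨x²⟩ separately, then (Δx)² = ⟨x²⟩ − ⟨x⟩².
Every integrand reduces to terms xʲ·e^(−2κx) on [0, ∞); use ∫₀^∞ xʲ·e^(−2κx) dx = j!/(2κ)^(j+1).
Normalization: ∫|u|² dx = 0.0045169.
⟨x⟩ = 0.89928 and ⟨x²⟩ = 0.97045.
(Δx)² = 0.97045 − (0.89928)² = 0.16174.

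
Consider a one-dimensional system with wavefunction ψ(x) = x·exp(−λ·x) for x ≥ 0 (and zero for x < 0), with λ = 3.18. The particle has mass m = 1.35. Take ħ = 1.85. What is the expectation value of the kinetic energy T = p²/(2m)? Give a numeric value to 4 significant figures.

T = −(ħ²/2m) d²/dx², so ⟨T⟩ = −(ħ²/2m) ∫ ψ*·ψ'' dx / ∫|ψ|² dx; with m = 1.35.
Differentiate x·exp(−λ·x) with the product rule; every integrand then reduces to terms xʲ·e^(−2λx) on [0, ∞), with ∫₀^∞ xʲ·e^(−2λx) dx = j!/(2λ)^(j+1).
State is unnormalized: ∫|ψ|² dx = 0.0077743, and ∫ψ*·(−ħ²/2m · ψ'') dx = 0.099654, so ⟨T⟩ = 0.099654 / 0.0077743.
⟨T⟩ = 12.818.

12.82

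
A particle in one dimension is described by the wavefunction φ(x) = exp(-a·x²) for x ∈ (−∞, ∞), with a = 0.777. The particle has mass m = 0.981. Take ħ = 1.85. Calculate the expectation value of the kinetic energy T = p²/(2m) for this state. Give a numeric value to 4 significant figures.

T = −(ħ²/2m) d²/dx², so ⟨T⟩ = −(ħ²/2m) ∫ φ*·φ'' dx / ∫|φ|² dx; with m = 0.981.
Gaussian moments: ∫x^(2j)·e^(−2ax²) dx = (2j−1)!!/(4a)^j · √(π/(2a)), odd powers integrate to 0; here √(π/(2a)) = 1.4218. Derivatives: d/dx e^(−ax²) = −2ax·e^(−ax²), d²/dx² e^(−ax²) = (4a²x² − 2a)·e^(−ax²).
State is unnormalized: ∫|φ|² dx = 1.4218, and ∫φ*·(−ħ²/2m · φ'') dx = 1.9271, so ⟨T⟩ = 1.9271 / 1.4218.
⟨T⟩ = 1.3554.

1.355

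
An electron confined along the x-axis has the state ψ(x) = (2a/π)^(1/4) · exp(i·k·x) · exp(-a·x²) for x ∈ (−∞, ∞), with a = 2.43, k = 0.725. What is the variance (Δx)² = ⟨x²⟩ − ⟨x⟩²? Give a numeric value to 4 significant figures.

0.1029

Compute ⟨x⟩ and ⟨x²⟩ separately, then (Δx)² = ⟨x²⟩ − ⟨x⟩².
Gaussian moments: ∫x^(2j)·e^(−2ax²) dx = (2j−1)!!/(4a)^j · √(π/(2a)), odd powers integrate to 0; here √(π/(2a)) = 0.80400.
⟨x⟩ = 0.0000 and ⟨x²⟩ = 0.10288.
(Δx)² = 0.10288 − (0.0000)² = 0.10288.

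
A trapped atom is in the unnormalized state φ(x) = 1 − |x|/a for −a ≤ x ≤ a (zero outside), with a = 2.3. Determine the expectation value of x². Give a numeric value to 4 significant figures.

0.5290

⟨x²⟩ = ∫ x²·|φ|² dx / ∫|φ|² dx (integrals over the domain).
φ is even, so ∫ over [−a, a] = 2∫₀ᵃ with φ = 1 − x/a there: ∫₀ᵃ (1 − x/a)² dx = a/3, ∫₀ᵃ x²(1 − x/a)² dx = a³/30, ∫₀ᵃ x⁴(1 − x/a)² dx = a⁵/105.
State is unnormalized: ∫|φ|² dx = 1.5333, and ∫φ*·x²·φ dx = 0.81113, so ⟨x²⟩ = 0.81113 / 1.5333.
⟨x²⟩ = 0.52900.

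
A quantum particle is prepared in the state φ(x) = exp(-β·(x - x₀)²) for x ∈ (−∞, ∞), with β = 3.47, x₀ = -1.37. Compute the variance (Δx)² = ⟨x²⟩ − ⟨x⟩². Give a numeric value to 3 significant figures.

Compute ⟨x⟩ and ⟨x²⟩ separately, then (Δx)² = ⟨x²⟩ − ⟨x⟩².
Gaussian moments (u = x − x₀): ∫u^(2j)·e^(−2βu²) du = (2j−1)!!/(4β)^j · √(π/(2β)), odd powers integrate to 0; here √(π/(2β)) = 0.67281.
Normalization: ∫|φ|² dx = 0.67281.
⟨x⟩ = -1.3700 and ⟨x²⟩ = 1.9489.
(Δx)² = 1.9489 − (-1.3700)² = 0.072046.

0.0720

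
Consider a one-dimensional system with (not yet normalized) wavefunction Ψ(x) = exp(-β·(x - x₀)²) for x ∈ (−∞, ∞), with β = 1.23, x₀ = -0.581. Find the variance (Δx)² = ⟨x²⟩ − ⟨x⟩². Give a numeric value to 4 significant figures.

Compute ⟨x⟩ and ⟨x²⟩ separately, then (Δx)² = ⟨x²⟩ − ⟨x⟩².
Gaussian moments (u = x − x₀): ∫u^(2j)·e^(−2βu²) du = (2j−1)!!/(4β)^j · √(π/(2β)), odd powers integrate to 0; here √(π/(2β)) = 1.1301.
Normalization: ∫|Ψ|² dx = 1.1301.
⟨x⟩ = -0.58100 and ⟨x²⟩ = 0.54081.
(Δx)² = 0.54081 − (-0.58100)² = 0.20325.

0.2033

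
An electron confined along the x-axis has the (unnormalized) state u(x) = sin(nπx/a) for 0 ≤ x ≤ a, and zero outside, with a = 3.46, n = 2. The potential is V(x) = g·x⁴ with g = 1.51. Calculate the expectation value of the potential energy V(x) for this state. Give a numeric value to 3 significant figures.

38.0

⟨V⟩ = ∫ V(x)·|u|² dx / ∫|u|² dx.
With sin²θ = (1 − cos2θ)/2 on 0 ≤ x ≤ a: ∫sin²(nπx/a) dx = a/2, ∫x·sin²(nπx/a) dx = a²/4, ∫x²·sin²(nπx/a) dx = a³·(1/6 − 1/(4n²π²)); higher powers xᵏ the same way, integrating xᵏ·cos(2nπx/a) by parts.
State is unnormalized: ∫|u|² dx = 1.7300, and ∫u*·V(x)·u dx = 65.755, so ⟨V⟩ = 65.755 / 1.7300.
⟨V⟩ = 38.009.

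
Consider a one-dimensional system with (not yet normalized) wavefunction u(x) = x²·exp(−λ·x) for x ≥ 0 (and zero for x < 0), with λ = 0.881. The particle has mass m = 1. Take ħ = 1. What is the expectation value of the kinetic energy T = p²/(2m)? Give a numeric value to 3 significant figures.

T = −(ħ²/2m) d²/dx², so ⟨T⟩ = −(ħ²/2m) ∫ u*·u'' dx / ∫|u|² dx; with m = 1.
Differentiate x²·exp(−λ·x) with the product rule; every integrand then reduces to terms xʲ·e^(−2λx) on [0, ∞), with ∫₀^∞ xʲ·e^(−2λx) dx = j!/(2λ)^(j+1).
State is unnormalized: ∫|u|² dx = 1.4131, and ∫u*·(−ħ²/2m · u'') dx = 0.18280, so ⟨T⟩ = 0.18280 / 1.4131.
⟨T⟩ = 0.12936.

0.129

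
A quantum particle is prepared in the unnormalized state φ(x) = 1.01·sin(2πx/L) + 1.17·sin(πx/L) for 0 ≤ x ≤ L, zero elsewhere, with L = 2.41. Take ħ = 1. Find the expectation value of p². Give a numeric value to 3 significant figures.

p² φ = −ħ² d²φ/dx²; ⟨p²⟩ = −ħ² ∫ φ*·φ'' dx / ∫|φ|² dx.
d²/dx² sin(jπx/L) = −(jπ/L)²·sin(jπx/L); on 0 ≤ x ≤ L, ∫sin²(jπx/L) dx = L/2 and ∫sin(jπx/L)·sin(lπx/L) dx = 0 for j ≠ l, so only diagonal terms survive in ∫|φ|² and ∫φ·φ″; ∫φ·φ′ dx = [φ²/2] between the walls = 0.
State is unnormalized: ∫|φ|² dx = 2.8787, and ∫φ*·(−ħ² φ'') dx = 11.158, so ⟨p²⟩ = 11.158 / 2.8787.
⟨p²⟩ = 3.8761.

3.88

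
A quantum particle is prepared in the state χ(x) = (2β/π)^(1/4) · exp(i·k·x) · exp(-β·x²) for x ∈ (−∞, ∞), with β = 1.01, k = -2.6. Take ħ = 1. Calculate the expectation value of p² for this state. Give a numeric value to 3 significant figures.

p² χ = −ħ² d²χ/dx²; ⟨p²⟩ = −ħ² ∫ χ*·χ'' dx.
Gaussian moments: ∫x^(2j)·e^(−2βx²) dx = (2j−1)!!/(4β)^j · √(π/(2β)), odd powers integrate to 0; here √(π/(2β)) = 1.2471. Derivatives: χ′ = (ik − 2βx)·χ, χ″ = ((ik − 2βx)² − 2β)·χ; the odd-in-x pieces drop out.
⟨p²⟩ = 7.7700.

7.77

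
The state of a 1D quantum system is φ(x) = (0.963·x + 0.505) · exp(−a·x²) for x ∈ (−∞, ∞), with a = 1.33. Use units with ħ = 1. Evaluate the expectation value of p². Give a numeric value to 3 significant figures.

p² φ = −ħ² d²φ/dx²; ⟨p²⟩ = −ħ² ∫ φ*·φ'' dx / ∫|φ|² dx.
Expand each integrand as polynomial × e^(−2ax²) and use ∫x^(2j)·e^(−2ax²) dx = (2j−1)!!/(4a)^j · √(π/(2a)), odd powers → 0; here √(π/(2a)) = 1.0868. Differentiate with the product rule, d/dx e^(−ax²) = −2ax·e^(−ax²).
State is unnormalized: ∫|φ|² dx = 0.46659, and ∫φ*·(−ħ² φ'') dx = 1.1245, so ⟨p²⟩ = 1.1245 / 0.46659.
⟨p²⟩ = 2.4100.

2.41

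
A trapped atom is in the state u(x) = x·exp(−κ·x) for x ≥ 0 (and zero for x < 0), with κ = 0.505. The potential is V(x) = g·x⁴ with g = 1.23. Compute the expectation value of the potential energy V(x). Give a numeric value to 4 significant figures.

425.5

⟨V⟩ = ∫ V(x)·|u|² dx / ∫|u|² dx.
Every integrand reduces to terms xʲ·e^(−2κx) on [0, ∞); use ∫₀^∞ xʲ·e^(−2κx) dx = j!/(2κ)^(j+1).
State is unnormalized: ∫|u|² dx = 1.9412, and ∫u*·V(x)·u dx = 826.02, so ⟨V⟩ = 826.02 / 1.9412.
⟨V⟩ = 425.52.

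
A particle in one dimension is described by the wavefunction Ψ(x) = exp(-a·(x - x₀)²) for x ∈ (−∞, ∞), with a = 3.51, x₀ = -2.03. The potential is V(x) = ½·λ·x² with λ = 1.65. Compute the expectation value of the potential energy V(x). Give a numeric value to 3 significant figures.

3.46

⟨V⟩ = ∫ V(x)·|Ψ|² dx / ∫|Ψ|² dx.
Gaussian moments (u = x − x₀): ∫u^(2j)·e^(−2au²) du = (2j−1)!!/(4a)^j · √(π/(2a)), odd powers integrate to 0; here √(π/(2a)) = 0.66897.
State is unnormalized: ∫|Ψ|² dx = 0.66897, and ∫Ψ*·V(x)·Ψ dx = 2.3136, so ⟨V⟩ = 2.3136 / 0.66897.
⟨V⟩ = 3.4585.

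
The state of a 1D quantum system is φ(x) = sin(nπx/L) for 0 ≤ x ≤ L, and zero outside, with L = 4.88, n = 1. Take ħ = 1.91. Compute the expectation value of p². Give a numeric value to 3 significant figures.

1.51

p² φ = −ħ² d²φ/dx²; ⟨p²⟩ = −ħ² ∫ φ*·φ'' dx / ∫|φ|² dx.
d/dx sin(nπx/L) = (nπ/L)·cos(nπx/L) and d²/dx² sin(nπx/L) = −(nπ/L)²·sin(nπx/L); on 0 ≤ x ≤ L, ∫sin²(nπx/L) dx = L/2 and ∫sin(nπx/L)·cos(nπx/L) dx = 0.
State is unnormalized: ∫|φ|² dx = 2.4400, and ∫φ*·(−ħ² φ'') dx = 3.6891, so ⟨p²⟩ = 3.6891 / 2.4400.
⟨p²⟩ = 1.5119.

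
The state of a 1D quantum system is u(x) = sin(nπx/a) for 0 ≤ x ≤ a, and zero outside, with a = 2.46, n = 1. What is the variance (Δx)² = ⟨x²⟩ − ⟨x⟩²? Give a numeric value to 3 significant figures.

Compute ⟨x⟩ and ⟨x²⟩ separately, then (Δx)² = ⟨x²⟩ − ⟨x⟩².
With sin²θ = (1 − cos2θ)/2 on 0 ≤ x ≤ a: ∫sin²(nπx/a) dx = a/2, ∫x·sin²(nπx/a) dx = a²/4, ∫x²·sin²(nπx/a) dx = a³·(1/6 − 1/(4n²π²)); higher powers xᵏ the same way, integrating xᵏ·cos(2nπx/a) by parts.
Normalization: ∫|u|² dx = 1.2300.
⟨x⟩ = 1.2300 and ⟨x²⟩ = 1.7106.
(Δx)² = 1.7106 − (1.2300)² = 0.19772.

0.198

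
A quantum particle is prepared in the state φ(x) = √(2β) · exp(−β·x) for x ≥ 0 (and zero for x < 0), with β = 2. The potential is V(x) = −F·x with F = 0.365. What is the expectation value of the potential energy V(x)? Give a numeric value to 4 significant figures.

-0.09125

⟨V⟩ = ∫ V(x)·|φ|² dx.
Every integrand reduces to terms xʲ·e^(−2βx) on [0, ∞); use ∫₀^∞ xʲ·e^(−2βx) dx = j!/(2β)^(j+1).
⟨V⟩ = -0.091250.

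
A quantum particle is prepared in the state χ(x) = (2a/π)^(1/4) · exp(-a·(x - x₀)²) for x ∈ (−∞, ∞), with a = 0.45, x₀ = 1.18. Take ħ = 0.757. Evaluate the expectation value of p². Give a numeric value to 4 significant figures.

p² χ = −ħ² d²χ/dx²; ⟨p²⟩ = −ħ² ∫ χ*·χ'' dx.
Gaussian moments (u = x − x₀): ∫u^(2j)·e^(−2au²) du = (2j−1)!!/(4a)^j · √(π/(2a)), odd powers integrate to 0; here √(π/(2a)) = 1.8683. Derivatives: d/dx e^(−au²) = −2au·e^(−au²), d²/dx² e^(−au²) = (4a²u² − 2a)·e^(−au²).
⟨p²⟩ = 0.25787.

0.2579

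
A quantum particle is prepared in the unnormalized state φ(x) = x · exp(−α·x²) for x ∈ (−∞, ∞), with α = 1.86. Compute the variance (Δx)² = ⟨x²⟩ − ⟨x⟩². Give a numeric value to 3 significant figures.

Compute ⟨x⟩ and ⟨x²⟩ separately, then (Δx)² = ⟨x²⟩ − ⟨x⟩².
Expand each integrand as polynomial × e^(−2αx²) and use ∫x^(2j)·e^(−2αx²) dx = (2j−1)!!/(4α)^j · √(π/(2α)), odd powers → 0; here √(π/(2α)) = 0.91897.
Normalization: ∫|φ|² dx = 0.12352.
⟨x⟩ = 0.0000 and ⟨x²⟩ = 0.40323.
(Δx)² = 0.40323 − (0.0000)² = 0.40323.

0.403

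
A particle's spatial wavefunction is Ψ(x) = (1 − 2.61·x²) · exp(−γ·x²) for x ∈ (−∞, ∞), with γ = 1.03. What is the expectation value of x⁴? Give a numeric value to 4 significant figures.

⟨x⁴⟩ = ∫ x⁴·|Ψ|² dx / ∫|Ψ|² dx (integrals over the domain).
Expand each integrand as polynomial × e^(−2γx²) and use ∫x^(2j)·e^(−2γx²) dx = (2j−1)!!/(4γ)^j · √(π/(2γ)), odd powers → 0; here √(π/(2γ)) = 1.2349.
State is unnormalized: ∫|Ψ|² dx = 1.1571, and ∫Ψ*·x⁴·Ψ dx = 1.9013, so ⟨x⁴⟩ = 1.9013 / 1.1571.
⟨x⁴⟩ = 1.6432.

1.643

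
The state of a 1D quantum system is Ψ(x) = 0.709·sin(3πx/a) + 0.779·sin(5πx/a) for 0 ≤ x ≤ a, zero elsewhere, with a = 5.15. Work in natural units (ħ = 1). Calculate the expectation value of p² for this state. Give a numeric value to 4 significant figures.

6.606

p² Ψ = −ħ² d²Ψ/dx²; ⟨p²⟩ = −ħ² ∫ Ψ*·Ψ'' dx / ∫|Ψ|² dx.
d²/dx² sin(jπx/a) = −(jπ/a)²·sin(jπx/a); on 0 ≤ x ≤ a, ∫sin²(jπx/a) dx = a/2 and ∫sin(jπx/a)·sin(lπx/a) dx = 0 for j ≠ l, so only diagonal terms survive in ∫|Ψ|² and ∫Ψ·Ψ″; ∫Ψ·Ψ′ dx = [Ψ²/2] between the walls = 0.
State is unnormalized: ∫|Ψ|² dx = 2.8570, and ∫Ψ*·(−ħ² Ψ'') dx = 18.872, so ⟨p²⟩ = 18.872 / 2.8570.
⟨p²⟩ = 6.6055.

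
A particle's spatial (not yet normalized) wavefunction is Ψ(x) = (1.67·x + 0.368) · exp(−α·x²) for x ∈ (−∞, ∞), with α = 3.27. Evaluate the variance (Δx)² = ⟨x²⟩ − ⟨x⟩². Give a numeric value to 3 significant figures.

0.0973

Compute ⟨x⟩ and ⟨x²⟩ separately, then (Δx)² = ⟨x²⟩ − ⟨x⟩².
Expand each integrand as polynomial × e^(−2αx²) and use ∫x^(2j)·e^(−2αx²) dx = (2j−1)!!/(4α)^j · √(π/(2α)), odd powers → 0; here √(π/(2α)) = 0.69308.
Normalization: ∫|Ψ|² dx = 0.24164.
⟨x⟩ = 0.26953 and ⟨x²⟩ = 0.16996.
(Δx)² = 0.16996 − (0.26953)² = 0.097318.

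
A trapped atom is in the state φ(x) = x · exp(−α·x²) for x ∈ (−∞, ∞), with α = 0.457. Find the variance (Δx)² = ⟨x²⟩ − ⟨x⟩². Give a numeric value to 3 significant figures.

1.64

Compute ⟨x⟩ and ⟨x²⟩ separately, then (Δx)² = ⟨x²⟩ − ⟨x⟩².
Expand each integrand as polynomial × e^(−2αx²) and use ∫x^(2j)·e^(−2αx²) dx = (2j−1)!!/(4α)^j · √(π/(2α)), odd powers → 0; here √(π/(2α)) = 1.8540.
Normalization: ∫|φ|² dx = 1.0142.
⟨x⟩ = 0.0000 and ⟨x²⟩ = 1.6411.
(Δx)² = 1.6411 − (0.0000)² = 1.6411.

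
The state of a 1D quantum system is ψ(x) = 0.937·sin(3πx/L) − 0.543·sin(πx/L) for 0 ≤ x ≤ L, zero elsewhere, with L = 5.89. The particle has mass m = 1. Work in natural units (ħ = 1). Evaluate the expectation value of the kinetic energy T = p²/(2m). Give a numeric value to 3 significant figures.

T = −(ħ²/2m) d²/dx², so ⟨T⟩ = −(ħ²/2m) ∫ ψ*·ψ'' dx / ∫|ψ|² dx; with m = 1.
d²/dx² sin(jπx/L) = −(jπ/L)²·sin(jπx/L); on 0 ≤ x ≤ L, ∫sin²(jπx/L) dx = L/2 and ∫sin(jπx/L)·sin(lπx/L) dx = 0 for j ≠ l, so only diagonal terms survive in ∫|ψ|² and ∫ψ·ψ″; ∫ψ·ψ′ dx = [ψ²/2] between the walls = 0.
State is unnormalized: ∫|ψ|² dx = 3.4539, and ∫ψ*·(−ħ²/2m · ψ'') dx = 3.4337, so ⟨T⟩ = 3.4337 / 3.4539.
⟨T⟩ = 0.99412.

0.994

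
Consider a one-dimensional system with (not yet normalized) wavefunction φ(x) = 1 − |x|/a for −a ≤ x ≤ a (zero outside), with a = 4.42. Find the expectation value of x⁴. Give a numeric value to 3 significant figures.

⟨x⁴⟩ = ∫ x⁴·|φ|² dx / ∫|φ|² dx (integrals over the domain).
φ is even, so ∫ over [−a, a] = 2∫₀ᵃ with φ = 1 − x/a there: ∫₀ᵃ (1 − x/a)² dx = a/3, ∫₀ᵃ x²(1 − x/a)² dx = a³/30, ∫₀ᵃ x⁴(1 − x/a)² dx = a⁵/105.
State is unnormalized: ∫|φ|² dx = 2.9467, and ∫φ*·x⁴·φ dx = 32.133, so ⟨x⁴⟩ = 32.133 / 2.9467.
⟨x⁴⟩ = 10.905.

10.9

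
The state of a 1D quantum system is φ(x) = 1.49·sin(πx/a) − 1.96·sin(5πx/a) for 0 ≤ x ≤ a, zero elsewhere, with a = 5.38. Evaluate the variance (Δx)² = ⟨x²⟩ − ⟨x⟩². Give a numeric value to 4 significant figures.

1.642

Compute ⟨x⟩ and ⟨x²⟩ separately, then (Δx)² = ⟨x²⟩ − ⟨x⟩².
On 0 ≤ x ≤ a (j ≠ l): ∫sin²(jπx/a) dx = a/2, ∫sin(jπx/a)·sin(lπx/a) dx = 0; diagonal moments ∫x·sin²(jπx/a) dx = a²/4, ∫x²·sin²(jπx/a) dx = a³·(1/6 − 1/(4j²π²)); cross terms ∫x·sin(jπx/a)·sin(lπx/a) dx = 0 for j + l even and −4jla²/(π²(j² − l²)²) for j + l odd, ∫x²·sin(jπx/a)·sin(lπx/a) dx = (−1)^(j+l)·4jla³/(π²(j² − l²)²); higher powers the same way via product-to-sum and parts.
Normalization: ∫|φ|² dx = 16.306.
⟨x⟩ = 2.6900 and ⟨x²⟩ = 8.8777.
(Δx)² = 8.8777 − (2.6900)² = 1.6416.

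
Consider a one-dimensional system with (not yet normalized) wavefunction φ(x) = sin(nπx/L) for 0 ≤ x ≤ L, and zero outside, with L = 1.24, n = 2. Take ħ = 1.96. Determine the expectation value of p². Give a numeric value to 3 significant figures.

98.6

p² φ = −ħ² d²φ/dx²; ⟨p²⟩ = −ħ² ∫ φ*·φ'' dx / ∫|φ|² dx.
d/dx sin(nπx/L) = (nπ/L)·cos(nπx/L) and d²/dx² sin(nπx/L) = −(nπ/L)²·sin(nπx/L); on 0 ≤ x ≤ L, ∫sin²(nπx/L) dx = L/2 and ∫sin(nπx/L)·cos(nπx/L) dx = 0.
State is unnormalized: ∫|φ|² dx = 0.62000, and ∫φ*·(−ħ² φ'') dx = 61.153, so ⟨p²⟩ = 61.153 / 0.62000.
⟨p²⟩ = 98.634.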